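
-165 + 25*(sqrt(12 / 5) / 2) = -165 + 5*sqrt(15) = -145.64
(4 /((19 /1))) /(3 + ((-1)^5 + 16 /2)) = 2 /95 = 0.02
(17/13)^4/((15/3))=83521/142805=0.58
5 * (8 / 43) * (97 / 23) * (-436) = -1691680 / 989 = -1710.50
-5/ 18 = -0.28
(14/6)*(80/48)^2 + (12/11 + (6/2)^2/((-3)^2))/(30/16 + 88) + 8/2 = 2243215/213543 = 10.50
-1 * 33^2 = -1089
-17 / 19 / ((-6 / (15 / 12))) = 85 / 456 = 0.19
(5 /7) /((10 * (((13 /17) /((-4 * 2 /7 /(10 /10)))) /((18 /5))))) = -1224 /3185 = -0.38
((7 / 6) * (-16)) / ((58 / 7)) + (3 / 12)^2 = -3049 / 1392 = -2.19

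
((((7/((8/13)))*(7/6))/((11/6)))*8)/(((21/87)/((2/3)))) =5278/33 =159.94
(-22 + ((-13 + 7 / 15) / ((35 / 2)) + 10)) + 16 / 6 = -5276 / 525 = -10.05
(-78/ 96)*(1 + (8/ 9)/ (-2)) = -0.45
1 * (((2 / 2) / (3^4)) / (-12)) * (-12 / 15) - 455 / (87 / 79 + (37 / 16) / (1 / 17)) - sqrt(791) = -sqrt(791) - 698719717 / 62065845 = -39.38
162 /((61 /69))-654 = -28716 /61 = -470.75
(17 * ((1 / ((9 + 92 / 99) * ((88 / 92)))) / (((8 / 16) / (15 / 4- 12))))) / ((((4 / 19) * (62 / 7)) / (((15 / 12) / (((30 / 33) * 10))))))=-169893801 / 78010880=-2.18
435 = 435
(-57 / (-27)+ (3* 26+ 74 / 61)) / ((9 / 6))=89294 / 1647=54.22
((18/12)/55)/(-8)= -3/880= -0.00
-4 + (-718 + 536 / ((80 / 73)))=-2329 / 10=-232.90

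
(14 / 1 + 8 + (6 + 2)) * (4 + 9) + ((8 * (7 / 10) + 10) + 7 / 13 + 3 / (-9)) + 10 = 81082 / 195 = 415.81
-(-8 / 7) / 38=4 / 133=0.03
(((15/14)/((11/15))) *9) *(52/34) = 26325/1309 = 20.11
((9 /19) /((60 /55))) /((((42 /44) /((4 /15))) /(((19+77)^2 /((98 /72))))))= 26763264 /32585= 821.34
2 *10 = 20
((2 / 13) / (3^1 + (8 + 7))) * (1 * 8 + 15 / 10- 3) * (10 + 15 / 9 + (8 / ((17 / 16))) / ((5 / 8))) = 6047 / 4590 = 1.32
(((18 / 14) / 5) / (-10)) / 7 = -9 / 2450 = -0.00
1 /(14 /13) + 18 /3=97 /14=6.93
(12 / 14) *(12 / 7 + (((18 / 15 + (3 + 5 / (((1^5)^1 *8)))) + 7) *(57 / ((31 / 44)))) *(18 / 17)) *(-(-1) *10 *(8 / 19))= 1796696928 / 490637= 3661.97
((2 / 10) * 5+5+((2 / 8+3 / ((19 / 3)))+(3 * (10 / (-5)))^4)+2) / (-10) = -99159 / 760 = -130.47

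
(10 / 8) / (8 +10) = 5 / 72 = 0.07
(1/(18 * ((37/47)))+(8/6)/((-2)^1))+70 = 46223/666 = 69.40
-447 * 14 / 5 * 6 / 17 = -37548 / 85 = -441.74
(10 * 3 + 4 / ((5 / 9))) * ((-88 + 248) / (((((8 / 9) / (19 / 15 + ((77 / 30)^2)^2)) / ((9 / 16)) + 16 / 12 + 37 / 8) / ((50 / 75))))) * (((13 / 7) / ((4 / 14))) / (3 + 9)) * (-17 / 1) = -1866259650944 / 306136639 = -6096.17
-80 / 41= -1.95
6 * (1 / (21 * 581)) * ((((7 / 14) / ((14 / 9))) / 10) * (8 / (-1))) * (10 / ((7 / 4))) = -144 / 199283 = -0.00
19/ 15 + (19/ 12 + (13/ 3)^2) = 3893/ 180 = 21.63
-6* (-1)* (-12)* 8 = -576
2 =2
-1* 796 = -796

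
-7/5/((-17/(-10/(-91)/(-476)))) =-1/52598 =-0.00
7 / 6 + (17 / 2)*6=313 / 6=52.17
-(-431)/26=431/26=16.58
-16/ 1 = -16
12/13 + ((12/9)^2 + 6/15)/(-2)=-0.17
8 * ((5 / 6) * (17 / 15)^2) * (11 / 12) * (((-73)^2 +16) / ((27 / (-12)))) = -13593404 / 729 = -18646.64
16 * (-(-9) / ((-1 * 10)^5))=-9 / 6250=-0.00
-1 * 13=-13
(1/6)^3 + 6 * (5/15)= 433/216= 2.00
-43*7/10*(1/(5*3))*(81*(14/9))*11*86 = -5979666/25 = -239186.64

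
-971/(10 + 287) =-971/297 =-3.27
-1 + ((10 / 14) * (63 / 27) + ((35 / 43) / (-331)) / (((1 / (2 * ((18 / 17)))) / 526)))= -1504358 / 725883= -2.07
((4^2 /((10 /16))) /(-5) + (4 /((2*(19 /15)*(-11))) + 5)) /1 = -1377 /5225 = -0.26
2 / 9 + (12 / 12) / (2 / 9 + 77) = 1471 / 6255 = 0.24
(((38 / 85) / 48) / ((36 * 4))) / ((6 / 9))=0.00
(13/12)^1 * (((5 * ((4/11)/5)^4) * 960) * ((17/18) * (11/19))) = 452608/5690025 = 0.08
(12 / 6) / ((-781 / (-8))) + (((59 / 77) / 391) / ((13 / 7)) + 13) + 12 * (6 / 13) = 73679928 / 3969823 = 18.56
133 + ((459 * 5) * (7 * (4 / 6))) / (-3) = -3437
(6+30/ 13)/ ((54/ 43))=6.62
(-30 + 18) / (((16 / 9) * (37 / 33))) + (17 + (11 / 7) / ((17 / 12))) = 212911 / 17612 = 12.09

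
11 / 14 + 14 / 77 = 149 / 154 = 0.97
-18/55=-0.33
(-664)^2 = 440896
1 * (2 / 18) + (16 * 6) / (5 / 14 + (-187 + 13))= -9665 / 21879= -0.44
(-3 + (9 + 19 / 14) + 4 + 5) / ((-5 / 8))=-26.17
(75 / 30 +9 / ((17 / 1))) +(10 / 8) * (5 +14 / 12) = 4381 / 408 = 10.74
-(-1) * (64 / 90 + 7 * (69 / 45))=103 / 9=11.44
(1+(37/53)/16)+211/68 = 59777/14416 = 4.15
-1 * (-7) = 7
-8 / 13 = -0.62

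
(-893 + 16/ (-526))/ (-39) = 78289/ 3419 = 22.90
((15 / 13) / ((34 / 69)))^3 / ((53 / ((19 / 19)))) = 1108717875 / 4576597064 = 0.24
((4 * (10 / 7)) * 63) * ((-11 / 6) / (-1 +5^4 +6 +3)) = -220 / 211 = -1.04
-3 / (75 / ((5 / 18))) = -1 / 90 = -0.01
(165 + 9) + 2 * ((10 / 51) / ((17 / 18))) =50406 / 289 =174.42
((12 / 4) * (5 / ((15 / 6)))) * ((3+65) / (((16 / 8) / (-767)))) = -156468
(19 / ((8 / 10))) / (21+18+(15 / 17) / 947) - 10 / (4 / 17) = -105209515 / 2511504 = -41.89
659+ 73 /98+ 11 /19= 1229523 /1862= 660.32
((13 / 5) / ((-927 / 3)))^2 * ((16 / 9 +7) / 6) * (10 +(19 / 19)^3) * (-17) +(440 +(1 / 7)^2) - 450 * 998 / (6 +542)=-328403064172481 / 865301336550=-379.52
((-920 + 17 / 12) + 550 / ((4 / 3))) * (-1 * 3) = 1518.25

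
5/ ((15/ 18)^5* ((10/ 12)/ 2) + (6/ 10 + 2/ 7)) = 16329600/ 3439547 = 4.75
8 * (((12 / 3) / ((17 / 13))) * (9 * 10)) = 37440 / 17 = 2202.35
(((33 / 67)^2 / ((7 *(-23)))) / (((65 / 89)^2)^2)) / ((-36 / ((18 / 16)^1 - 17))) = -0.00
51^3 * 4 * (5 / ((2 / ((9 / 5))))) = 2387718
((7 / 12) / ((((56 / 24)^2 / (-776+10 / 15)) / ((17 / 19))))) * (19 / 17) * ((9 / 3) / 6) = -1163 / 28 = -41.54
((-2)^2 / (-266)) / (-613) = 2 / 81529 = 0.00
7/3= 2.33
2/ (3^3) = 2/ 27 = 0.07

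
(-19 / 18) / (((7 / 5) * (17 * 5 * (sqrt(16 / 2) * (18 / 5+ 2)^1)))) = -95 * sqrt(2) / 239904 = -0.00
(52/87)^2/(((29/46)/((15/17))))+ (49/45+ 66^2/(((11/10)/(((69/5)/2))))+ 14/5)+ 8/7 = 713864286197/26120619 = 27329.53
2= 2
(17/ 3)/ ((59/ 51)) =289/ 59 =4.90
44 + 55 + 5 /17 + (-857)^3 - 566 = -10700195415 /17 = -629423259.71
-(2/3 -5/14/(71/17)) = -1733/2982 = -0.58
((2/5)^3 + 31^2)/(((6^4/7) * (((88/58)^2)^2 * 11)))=594774518611/6679107072000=0.09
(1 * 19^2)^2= 130321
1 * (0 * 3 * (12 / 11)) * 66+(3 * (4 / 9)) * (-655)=-2620 / 3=-873.33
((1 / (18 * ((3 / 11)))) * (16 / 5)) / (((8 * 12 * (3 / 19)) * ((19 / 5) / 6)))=11 / 162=0.07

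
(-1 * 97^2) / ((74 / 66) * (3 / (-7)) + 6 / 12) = -1448986 / 3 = -482995.33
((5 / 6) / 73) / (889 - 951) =-5 / 27156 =-0.00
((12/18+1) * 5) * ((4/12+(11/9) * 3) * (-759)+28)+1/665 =-25066.67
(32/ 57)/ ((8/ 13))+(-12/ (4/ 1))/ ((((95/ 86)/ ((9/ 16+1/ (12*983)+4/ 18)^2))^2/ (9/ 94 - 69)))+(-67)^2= 43087019183156182740462461351/ 9460990428578326366617600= 4554.18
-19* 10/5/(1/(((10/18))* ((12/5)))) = -152/3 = -50.67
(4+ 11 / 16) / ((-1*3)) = -25 / 16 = -1.56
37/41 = 0.90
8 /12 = 0.67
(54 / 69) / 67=0.01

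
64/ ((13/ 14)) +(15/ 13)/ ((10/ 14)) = 70.54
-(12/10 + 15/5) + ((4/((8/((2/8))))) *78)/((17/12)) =228/85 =2.68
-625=-625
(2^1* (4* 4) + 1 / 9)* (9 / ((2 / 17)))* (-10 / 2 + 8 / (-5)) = -162129 / 10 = -16212.90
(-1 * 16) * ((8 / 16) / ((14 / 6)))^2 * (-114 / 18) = 4.65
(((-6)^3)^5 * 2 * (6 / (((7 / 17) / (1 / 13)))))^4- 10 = 84643905318051058036742085889354809304722598212824746646 / 68574961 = 1234326700062593663549325000000000000000000000000.00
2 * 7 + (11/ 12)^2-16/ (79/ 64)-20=-206153/ 11376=-18.12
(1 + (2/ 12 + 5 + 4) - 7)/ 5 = 19/ 30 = 0.63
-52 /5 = -10.40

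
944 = 944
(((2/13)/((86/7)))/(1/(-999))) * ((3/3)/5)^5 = -6993/1746875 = -0.00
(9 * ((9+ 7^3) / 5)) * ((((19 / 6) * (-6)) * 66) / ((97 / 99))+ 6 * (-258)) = -868988736 / 485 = -1791729.35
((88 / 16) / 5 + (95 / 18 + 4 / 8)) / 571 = 619 / 51390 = 0.01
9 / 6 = 3 / 2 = 1.50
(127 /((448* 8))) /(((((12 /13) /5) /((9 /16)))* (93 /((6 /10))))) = 4953 /7110656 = 0.00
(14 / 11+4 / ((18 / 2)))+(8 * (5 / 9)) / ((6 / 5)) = 1610 / 297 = 5.42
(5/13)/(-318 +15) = -5/3939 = -0.00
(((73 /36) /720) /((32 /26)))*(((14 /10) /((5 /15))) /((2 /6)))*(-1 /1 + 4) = 6643 /76800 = 0.09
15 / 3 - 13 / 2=-1.50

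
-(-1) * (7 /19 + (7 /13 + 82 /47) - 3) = -4045 /11609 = -0.35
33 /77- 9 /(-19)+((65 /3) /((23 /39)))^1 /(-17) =-65465 /52003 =-1.26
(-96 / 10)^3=-110592 / 125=-884.74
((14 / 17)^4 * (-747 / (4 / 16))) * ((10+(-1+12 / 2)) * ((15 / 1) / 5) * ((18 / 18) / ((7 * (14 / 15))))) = -790624800 / 83521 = -9466.18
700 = 700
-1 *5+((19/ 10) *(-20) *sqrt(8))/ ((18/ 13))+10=5-494 *sqrt(2)/ 9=-72.62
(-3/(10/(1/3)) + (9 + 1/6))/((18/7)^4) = 40817/196830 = 0.21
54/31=1.74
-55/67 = -0.82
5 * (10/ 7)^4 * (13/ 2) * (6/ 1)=1950000/ 2401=812.16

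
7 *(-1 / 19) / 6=-7 / 114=-0.06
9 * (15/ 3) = 45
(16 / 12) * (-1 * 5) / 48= -5 / 36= -0.14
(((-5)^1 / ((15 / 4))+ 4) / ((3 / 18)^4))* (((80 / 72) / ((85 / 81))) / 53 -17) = -52873344 / 901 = -58682.96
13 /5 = 2.60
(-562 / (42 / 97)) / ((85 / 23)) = -626911 / 1785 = -351.21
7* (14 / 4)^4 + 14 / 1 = 17031 / 16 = 1064.44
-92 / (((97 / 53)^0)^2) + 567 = 475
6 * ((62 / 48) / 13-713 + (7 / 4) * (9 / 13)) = -222047 / 52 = -4270.13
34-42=-8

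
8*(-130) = -1040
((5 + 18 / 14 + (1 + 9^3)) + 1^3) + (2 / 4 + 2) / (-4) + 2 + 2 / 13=537857 / 728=738.81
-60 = -60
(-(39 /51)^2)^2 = 28561 /83521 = 0.34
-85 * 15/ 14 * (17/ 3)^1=-7225/ 14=-516.07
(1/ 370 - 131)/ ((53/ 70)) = -339283/ 1961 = -173.02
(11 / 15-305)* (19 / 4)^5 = -2825228959 / 3840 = -735736.71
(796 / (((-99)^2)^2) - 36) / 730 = -345814484 / 7012350873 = -0.05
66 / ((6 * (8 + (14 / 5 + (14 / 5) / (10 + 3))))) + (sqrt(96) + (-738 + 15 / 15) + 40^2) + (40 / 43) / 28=4 * sqrt(6) + 186212683 / 215516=873.83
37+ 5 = 42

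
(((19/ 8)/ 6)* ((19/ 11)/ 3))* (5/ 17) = 1805/ 26928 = 0.07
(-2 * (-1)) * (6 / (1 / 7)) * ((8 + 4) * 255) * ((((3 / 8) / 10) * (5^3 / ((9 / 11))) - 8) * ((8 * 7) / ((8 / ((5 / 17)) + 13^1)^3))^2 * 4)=-12711580000000 / 7327128955689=-1.73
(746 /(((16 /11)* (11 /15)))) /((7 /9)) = 50355 /56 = 899.20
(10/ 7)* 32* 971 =310720/ 7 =44388.57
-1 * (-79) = 79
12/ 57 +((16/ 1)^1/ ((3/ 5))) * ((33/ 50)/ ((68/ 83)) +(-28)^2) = 101397902/ 4845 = 20928.36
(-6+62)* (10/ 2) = 280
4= 4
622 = 622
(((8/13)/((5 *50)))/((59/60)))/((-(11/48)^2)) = -110592/2320175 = -0.05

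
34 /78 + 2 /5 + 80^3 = 99840163 /195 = 512000.84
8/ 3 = 2.67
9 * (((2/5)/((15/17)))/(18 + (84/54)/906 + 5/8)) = 195696/893425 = 0.22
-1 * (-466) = 466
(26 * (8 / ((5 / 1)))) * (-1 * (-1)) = 208 / 5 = 41.60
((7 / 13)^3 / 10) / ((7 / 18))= 441 / 10985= 0.04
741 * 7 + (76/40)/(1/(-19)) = 51509/10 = 5150.90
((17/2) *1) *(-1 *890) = -7565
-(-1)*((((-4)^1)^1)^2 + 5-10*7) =-49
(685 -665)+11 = 31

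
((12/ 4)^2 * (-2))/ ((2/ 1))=-9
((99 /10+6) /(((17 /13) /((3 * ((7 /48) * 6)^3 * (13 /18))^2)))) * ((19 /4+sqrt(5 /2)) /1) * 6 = 13699167209 * sqrt(10) /178257920+260284176971 /356515840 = 973.10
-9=-9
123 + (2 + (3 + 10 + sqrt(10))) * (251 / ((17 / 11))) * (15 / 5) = 8283 * sqrt(10) / 17 + 126336 / 17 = 8972.30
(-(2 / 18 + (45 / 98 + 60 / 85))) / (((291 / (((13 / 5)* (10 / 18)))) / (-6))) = 248755 / 6544881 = 0.04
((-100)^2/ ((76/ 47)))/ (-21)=-117500/ 399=-294.49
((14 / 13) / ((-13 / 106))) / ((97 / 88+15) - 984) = 130592 / 14394575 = 0.01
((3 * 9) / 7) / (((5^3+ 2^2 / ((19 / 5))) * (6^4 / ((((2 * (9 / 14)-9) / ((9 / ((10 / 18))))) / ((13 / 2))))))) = -19 / 10984428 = -0.00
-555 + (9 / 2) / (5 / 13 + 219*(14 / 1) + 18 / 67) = -2964863211 / 5342110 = -555.00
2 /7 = 0.29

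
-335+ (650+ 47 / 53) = 16742 / 53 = 315.89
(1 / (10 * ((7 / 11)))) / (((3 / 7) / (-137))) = -1507 / 30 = -50.23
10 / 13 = 0.77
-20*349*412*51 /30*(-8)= 39110336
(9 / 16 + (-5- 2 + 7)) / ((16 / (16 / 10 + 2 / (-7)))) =207 / 4480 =0.05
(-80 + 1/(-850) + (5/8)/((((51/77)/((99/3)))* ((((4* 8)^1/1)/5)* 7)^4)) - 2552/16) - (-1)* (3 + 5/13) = -3753554601629311/15897041305600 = -236.12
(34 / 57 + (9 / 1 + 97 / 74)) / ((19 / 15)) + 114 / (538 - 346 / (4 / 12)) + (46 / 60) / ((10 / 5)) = 175638431 / 20035500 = 8.77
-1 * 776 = -776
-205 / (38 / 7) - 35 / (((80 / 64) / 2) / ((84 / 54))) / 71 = -946757 / 24282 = -38.99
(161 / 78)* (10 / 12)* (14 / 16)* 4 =5635 / 936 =6.02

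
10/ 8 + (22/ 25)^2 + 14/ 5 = 12061/ 2500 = 4.82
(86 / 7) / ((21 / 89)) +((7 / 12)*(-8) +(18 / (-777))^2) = 9539300 / 201243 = 47.40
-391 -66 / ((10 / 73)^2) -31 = -196957 / 50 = -3939.14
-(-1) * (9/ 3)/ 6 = 1/ 2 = 0.50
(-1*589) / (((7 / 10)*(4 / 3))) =-8835 / 14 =-631.07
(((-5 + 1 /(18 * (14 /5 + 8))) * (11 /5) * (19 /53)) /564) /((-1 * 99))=0.00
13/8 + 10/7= 171/56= 3.05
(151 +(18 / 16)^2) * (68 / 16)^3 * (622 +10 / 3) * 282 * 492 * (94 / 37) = 6101017596948855 / 2368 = 2576443241954.75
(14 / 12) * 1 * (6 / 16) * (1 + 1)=0.88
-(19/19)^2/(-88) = 1/88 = 0.01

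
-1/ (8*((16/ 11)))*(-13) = 143/ 128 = 1.12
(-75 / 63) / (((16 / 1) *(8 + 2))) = -5 / 672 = -0.01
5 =5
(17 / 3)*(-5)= -85 / 3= -28.33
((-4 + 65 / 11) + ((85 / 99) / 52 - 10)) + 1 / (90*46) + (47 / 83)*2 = -18949737 / 2729870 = -6.94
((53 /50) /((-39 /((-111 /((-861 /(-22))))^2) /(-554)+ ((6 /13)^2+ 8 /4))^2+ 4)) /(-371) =-1924245867646160952608 /6018444779610057249330575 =-0.00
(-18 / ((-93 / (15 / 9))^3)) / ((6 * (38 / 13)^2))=21125 / 10453423572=0.00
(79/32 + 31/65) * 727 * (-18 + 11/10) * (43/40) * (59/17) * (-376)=6904686563203/136000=50769754.14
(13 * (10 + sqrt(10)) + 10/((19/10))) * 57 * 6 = 4446 * sqrt(10) + 46260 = 60319.49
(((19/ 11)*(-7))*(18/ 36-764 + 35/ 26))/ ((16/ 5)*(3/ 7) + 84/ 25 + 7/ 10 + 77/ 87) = 2111890200/ 1447589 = 1458.90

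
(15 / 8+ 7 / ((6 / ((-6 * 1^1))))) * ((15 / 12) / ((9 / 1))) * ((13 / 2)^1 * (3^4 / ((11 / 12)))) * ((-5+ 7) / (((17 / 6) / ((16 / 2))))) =-431730 / 187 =-2308.72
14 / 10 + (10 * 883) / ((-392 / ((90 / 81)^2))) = -524092 / 19845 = -26.41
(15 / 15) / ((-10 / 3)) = -3 / 10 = -0.30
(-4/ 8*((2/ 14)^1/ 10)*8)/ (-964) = 0.00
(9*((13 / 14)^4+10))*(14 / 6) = 225.61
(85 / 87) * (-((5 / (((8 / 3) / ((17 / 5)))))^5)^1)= -9775715445 / 950272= -10287.28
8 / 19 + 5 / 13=199 / 247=0.81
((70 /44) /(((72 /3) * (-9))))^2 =1225 /22581504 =0.00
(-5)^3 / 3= -125 / 3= -41.67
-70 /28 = -5 /2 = -2.50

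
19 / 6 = 3.17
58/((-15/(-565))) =6554/3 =2184.67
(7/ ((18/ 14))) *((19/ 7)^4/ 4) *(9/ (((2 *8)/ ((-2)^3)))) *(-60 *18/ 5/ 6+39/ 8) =32449929/ 3136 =10347.55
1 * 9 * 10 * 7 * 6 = 3780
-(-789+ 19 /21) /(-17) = -16550 /357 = -46.36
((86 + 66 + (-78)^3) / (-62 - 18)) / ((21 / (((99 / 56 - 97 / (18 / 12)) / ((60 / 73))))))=-457434863 / 21168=-21609.73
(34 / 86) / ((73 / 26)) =442 / 3139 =0.14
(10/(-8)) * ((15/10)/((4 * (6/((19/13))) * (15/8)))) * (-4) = 19/78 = 0.24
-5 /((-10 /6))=3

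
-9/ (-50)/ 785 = 9/ 39250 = 0.00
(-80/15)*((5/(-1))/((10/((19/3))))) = 152/9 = 16.89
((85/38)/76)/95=17/54872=0.00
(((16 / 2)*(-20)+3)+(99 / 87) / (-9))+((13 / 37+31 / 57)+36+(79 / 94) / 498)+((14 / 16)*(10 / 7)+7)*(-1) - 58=-44491977910 / 238589061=-186.48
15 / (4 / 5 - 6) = -75 / 26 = -2.88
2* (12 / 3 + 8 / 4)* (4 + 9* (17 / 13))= 2460 / 13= 189.23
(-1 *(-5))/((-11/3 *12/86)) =-215/22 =-9.77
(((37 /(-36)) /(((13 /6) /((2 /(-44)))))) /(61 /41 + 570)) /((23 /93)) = 47027 /308258236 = 0.00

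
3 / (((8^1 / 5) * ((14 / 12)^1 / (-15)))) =-24.11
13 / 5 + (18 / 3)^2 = 193 / 5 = 38.60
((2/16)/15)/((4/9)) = 3/160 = 0.02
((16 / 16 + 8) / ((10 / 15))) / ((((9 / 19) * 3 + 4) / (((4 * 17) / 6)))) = 2907 / 103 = 28.22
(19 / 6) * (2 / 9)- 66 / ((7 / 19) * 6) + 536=95794 / 189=506.85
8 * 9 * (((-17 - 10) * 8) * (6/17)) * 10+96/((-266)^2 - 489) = -65567541408/1194539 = -54889.41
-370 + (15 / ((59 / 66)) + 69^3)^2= 375701501798471 / 3481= 107929187531.88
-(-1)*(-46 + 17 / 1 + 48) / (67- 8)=19 / 59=0.32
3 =3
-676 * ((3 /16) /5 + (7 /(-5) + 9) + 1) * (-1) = 116779 /20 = 5838.95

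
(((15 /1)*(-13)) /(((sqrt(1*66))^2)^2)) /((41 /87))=-1885 /19844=-0.09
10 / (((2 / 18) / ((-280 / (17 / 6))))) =-8894.12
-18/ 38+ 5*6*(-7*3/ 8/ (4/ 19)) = -374.54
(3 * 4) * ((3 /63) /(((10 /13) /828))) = 21528 /35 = 615.09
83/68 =1.22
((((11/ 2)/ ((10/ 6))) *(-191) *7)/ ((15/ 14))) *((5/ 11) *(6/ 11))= -56154/ 55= -1020.98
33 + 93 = 126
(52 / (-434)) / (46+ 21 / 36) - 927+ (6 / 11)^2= -1046297265 / 1129051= -926.71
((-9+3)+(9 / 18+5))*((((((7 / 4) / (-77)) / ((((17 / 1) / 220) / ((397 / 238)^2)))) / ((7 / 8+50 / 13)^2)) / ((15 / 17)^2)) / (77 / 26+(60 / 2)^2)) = 5540271568 / 212159801007945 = 0.00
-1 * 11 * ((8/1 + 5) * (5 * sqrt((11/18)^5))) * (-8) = 86515 * sqrt(22)/243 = 1669.92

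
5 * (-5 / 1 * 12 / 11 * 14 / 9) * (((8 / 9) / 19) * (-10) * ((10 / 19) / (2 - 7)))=-224000 / 107217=-2.09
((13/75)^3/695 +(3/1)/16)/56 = 879644527/262710000000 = 0.00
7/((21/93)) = 31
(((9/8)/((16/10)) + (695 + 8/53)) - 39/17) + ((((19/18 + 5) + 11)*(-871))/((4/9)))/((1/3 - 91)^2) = 21628883535/31369216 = 689.49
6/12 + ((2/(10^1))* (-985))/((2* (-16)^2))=59/512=0.12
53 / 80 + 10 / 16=103 / 80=1.29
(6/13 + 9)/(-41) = -3/13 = -0.23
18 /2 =9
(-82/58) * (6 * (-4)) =984/29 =33.93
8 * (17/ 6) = 22.67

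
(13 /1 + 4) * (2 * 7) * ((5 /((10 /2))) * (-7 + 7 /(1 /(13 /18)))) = -4165 /9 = -462.78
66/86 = 33/43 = 0.77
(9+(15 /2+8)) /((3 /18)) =147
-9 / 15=-3 / 5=-0.60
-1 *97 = -97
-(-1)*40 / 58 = 20 / 29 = 0.69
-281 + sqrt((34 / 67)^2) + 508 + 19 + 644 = 890.51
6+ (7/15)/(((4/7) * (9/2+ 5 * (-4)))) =5531/930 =5.95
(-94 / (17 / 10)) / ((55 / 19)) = -3572 / 187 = -19.10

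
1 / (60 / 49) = 49 / 60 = 0.82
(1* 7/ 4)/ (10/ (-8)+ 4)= 7/ 11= 0.64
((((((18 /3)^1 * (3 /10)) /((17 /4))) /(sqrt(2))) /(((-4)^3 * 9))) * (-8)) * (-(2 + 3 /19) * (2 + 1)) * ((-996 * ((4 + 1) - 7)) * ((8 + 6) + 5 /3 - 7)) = -530868 * sqrt(2) /1615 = -464.87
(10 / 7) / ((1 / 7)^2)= 70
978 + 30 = 1008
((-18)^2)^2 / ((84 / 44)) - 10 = 384842 / 7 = 54977.43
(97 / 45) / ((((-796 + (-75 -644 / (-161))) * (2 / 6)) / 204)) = -388 / 255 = -1.52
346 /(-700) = -173 /350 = -0.49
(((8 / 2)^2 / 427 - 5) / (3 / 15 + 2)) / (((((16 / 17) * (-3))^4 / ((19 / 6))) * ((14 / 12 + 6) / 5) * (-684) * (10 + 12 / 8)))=4424524975 / 443868480405504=0.00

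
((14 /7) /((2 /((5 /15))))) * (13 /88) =13 /264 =0.05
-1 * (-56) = 56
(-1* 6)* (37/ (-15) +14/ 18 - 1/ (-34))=2539/ 255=9.96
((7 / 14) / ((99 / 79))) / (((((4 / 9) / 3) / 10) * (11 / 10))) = 5925 / 242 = 24.48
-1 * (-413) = 413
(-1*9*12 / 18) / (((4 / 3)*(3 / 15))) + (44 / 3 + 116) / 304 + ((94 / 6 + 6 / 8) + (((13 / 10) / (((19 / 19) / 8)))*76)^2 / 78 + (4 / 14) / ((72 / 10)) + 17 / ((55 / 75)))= 10569091199 / 1316700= 8026.95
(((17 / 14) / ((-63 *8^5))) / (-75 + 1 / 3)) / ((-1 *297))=-17 / 640916914176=-0.00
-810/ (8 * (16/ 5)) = -2025/ 64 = -31.64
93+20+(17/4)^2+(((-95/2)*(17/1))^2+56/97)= 652187.89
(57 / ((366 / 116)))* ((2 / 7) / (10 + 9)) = 116 / 427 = 0.27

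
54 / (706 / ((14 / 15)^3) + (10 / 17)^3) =363994344 / 5854597375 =0.06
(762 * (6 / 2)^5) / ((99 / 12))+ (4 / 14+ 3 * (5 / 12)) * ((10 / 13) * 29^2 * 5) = 54878441 / 2002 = 27411.81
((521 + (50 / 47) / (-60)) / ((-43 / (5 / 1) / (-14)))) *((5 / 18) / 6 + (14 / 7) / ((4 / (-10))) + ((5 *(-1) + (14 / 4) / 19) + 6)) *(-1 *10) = 198870524125 / 6220638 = 31969.47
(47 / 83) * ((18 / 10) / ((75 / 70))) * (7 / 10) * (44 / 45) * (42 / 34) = 0.80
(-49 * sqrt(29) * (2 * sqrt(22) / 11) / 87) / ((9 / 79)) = -7742 * sqrt(638) / 8613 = -22.70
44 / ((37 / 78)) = 3432 / 37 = 92.76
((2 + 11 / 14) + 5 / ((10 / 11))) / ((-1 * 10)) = -29 / 35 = -0.83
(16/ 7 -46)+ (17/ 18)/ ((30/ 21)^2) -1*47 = -1137169/ 12600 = -90.25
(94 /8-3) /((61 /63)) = 2205 /244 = 9.04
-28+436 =408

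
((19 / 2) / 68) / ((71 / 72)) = 171 / 1207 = 0.14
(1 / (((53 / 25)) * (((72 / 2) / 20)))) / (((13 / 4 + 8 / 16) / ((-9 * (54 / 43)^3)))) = -5248800 / 4213871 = -1.25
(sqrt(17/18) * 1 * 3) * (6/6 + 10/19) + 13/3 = 13/3 + 29 * sqrt(34)/38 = 8.78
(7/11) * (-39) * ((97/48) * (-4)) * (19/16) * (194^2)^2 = 14847511304353/44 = 337443438735.30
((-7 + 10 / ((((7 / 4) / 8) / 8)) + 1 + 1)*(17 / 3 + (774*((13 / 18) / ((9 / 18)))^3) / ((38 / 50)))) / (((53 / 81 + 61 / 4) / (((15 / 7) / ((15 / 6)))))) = 286775622600 / 4797443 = 59776.76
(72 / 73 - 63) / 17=-3.65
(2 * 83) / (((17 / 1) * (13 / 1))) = 0.75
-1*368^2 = -135424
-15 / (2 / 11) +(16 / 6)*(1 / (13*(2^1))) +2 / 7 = -44833 / 546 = -82.11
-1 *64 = -64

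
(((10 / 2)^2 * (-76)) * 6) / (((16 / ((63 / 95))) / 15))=-14175 / 2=-7087.50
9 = 9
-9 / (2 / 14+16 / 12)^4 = -1750329 / 923521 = -1.90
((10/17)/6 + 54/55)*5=3029/561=5.40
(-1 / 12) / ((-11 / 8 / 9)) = 6 / 11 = 0.55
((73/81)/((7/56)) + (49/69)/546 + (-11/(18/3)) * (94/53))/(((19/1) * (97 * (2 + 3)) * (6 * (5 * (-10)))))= -10165153/7097063103000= -0.00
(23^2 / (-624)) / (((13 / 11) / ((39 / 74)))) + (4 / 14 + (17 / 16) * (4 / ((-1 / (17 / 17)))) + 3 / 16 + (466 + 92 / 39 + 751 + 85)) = 420267583 / 323232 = 1300.20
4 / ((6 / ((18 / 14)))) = 6 / 7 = 0.86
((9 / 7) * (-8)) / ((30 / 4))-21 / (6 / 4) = -538 / 35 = -15.37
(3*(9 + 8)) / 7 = 7.29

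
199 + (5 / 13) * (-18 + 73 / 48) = 120221 / 624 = 192.66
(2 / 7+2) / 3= 16 / 21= 0.76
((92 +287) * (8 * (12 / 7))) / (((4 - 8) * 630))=-2.06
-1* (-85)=85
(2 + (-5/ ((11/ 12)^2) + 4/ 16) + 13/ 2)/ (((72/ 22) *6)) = 1355/ 9504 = 0.14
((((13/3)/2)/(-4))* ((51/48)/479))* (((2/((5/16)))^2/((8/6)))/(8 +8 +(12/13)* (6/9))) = -2873/1293300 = -0.00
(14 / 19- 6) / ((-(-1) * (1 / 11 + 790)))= -1100 / 165129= -0.01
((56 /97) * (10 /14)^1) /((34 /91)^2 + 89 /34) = 11262160 /75302361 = 0.15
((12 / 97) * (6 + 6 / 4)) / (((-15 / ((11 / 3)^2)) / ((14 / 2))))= -1694 / 291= -5.82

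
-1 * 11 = -11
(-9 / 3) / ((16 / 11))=-33 / 16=-2.06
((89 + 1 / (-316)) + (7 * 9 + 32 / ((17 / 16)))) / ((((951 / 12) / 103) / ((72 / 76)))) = 1813803426 / 8088889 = 224.23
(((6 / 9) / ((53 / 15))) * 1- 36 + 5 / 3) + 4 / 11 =-59083 / 1749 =-33.78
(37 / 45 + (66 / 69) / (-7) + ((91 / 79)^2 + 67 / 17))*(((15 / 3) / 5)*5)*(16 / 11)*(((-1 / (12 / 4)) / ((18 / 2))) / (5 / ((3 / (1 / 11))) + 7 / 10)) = -732222108640 / 388794684537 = -1.88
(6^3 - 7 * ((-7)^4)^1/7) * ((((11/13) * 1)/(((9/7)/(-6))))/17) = 336490/663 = 507.53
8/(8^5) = 1/4096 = 0.00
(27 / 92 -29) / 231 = -2641 / 21252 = -0.12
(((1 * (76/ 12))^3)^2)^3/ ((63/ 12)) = 416509401191644966131364/ 8135830269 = 51194455565115.84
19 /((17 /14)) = 266 /17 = 15.65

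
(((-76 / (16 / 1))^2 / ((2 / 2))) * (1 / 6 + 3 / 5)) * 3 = 8303 / 160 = 51.89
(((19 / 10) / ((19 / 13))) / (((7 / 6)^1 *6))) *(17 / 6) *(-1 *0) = 0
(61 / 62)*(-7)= -427 / 62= -6.89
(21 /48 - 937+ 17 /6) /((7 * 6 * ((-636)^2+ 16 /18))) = -44819 /815465728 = -0.00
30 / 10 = 3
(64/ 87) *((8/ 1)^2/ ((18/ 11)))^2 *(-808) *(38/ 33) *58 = -44268781568/ 729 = -60725351.95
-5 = -5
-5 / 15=-1 / 3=-0.33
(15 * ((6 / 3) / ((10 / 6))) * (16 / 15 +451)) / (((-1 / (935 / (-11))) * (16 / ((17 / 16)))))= 45930.68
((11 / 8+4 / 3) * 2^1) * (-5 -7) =-65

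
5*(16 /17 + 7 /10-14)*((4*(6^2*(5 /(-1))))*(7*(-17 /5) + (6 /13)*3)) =-220403304 /221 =-997300.02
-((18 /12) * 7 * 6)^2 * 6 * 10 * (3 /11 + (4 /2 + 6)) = -21670740 /11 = -1970067.27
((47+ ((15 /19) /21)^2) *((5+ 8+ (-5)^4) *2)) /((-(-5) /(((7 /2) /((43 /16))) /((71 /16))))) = 135792205824 /38574655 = 3520.24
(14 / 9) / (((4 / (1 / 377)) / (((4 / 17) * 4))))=56 / 57681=0.00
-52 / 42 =-26 / 21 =-1.24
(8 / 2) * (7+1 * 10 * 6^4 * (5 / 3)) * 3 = 259284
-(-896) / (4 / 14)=3136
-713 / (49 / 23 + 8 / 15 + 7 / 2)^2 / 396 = -9429425 / 198968099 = -0.05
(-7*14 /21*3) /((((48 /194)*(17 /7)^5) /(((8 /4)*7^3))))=-3914299879 /8519142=-459.47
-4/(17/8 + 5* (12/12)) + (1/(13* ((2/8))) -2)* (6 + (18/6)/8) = -33641/2964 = -11.35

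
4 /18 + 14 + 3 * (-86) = -2194 /9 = -243.78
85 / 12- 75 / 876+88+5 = 43799 / 438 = 100.00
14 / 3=4.67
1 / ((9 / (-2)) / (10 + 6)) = -32 / 9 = -3.56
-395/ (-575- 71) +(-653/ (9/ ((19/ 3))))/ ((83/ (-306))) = 272605703/ 160854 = 1694.74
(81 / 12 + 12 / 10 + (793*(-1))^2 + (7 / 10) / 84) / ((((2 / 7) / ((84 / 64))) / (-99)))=-73214042517 / 256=-285992353.58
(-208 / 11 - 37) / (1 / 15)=-838.64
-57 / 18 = -19 / 6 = -3.17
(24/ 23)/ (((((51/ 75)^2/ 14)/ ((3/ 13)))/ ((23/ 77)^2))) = 2070000/ 3182179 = 0.65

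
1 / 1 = 1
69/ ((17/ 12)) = 828/ 17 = 48.71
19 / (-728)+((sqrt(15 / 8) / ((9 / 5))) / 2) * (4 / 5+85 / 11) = -19 / 728+469 * sqrt(30) / 792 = 3.22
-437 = -437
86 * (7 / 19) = 602 / 19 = 31.68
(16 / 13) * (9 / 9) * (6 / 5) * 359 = 34464 / 65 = 530.22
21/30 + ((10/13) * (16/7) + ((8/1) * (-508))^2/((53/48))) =721423191841/48230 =14957976.19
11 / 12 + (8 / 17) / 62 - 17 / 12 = -519 / 1054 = -0.49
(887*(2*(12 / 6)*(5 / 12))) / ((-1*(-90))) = 887 / 54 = 16.43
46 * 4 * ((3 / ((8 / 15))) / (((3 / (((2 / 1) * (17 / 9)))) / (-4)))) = -5213.33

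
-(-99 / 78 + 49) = -1241 / 26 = -47.73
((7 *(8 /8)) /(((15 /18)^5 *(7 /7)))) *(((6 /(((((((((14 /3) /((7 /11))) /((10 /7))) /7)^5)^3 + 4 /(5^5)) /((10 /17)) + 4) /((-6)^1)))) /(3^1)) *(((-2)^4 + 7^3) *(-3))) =56020.74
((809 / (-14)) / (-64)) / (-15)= -0.06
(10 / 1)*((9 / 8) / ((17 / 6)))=3.97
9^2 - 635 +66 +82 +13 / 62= -25159 / 62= -405.79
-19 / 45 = -0.42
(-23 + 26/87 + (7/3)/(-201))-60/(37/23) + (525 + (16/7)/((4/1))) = 2108589379/4529133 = 465.56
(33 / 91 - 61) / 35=-1.73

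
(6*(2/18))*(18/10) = 6/5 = 1.20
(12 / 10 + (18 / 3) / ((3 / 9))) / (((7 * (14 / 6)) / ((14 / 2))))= 288 / 35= 8.23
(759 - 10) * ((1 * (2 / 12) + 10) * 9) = 137067 / 2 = 68533.50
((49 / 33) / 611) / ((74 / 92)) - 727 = -542362283 / 746031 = -727.00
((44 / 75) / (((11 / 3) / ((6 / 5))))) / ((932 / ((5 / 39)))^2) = 1 / 275245230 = 0.00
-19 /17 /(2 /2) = -19 /17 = -1.12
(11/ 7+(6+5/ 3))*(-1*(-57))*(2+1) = 11058/ 7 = 1579.71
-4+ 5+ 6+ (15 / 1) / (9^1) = 26 / 3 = 8.67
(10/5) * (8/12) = 1.33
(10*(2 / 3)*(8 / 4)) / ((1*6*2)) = 10 / 9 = 1.11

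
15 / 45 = 1 / 3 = 0.33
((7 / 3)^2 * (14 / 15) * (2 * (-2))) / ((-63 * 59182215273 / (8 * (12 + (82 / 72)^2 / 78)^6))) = 157430777363048141405007920289493706641 / 1198906035949880114083790527925942401105920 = 0.00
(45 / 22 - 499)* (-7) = 76531 / 22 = 3478.68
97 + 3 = 100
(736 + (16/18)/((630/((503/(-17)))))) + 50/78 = 461505229/626535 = 736.60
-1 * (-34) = 34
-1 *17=-17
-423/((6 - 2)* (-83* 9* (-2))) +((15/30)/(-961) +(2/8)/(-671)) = -30689355/428167784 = -0.07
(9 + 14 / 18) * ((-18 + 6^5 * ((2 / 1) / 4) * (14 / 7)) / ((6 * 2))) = 18964 / 3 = 6321.33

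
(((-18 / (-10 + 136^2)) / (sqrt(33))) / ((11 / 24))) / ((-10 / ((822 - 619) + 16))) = 876 * sqrt(33) / 621335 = 0.01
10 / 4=2.50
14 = 14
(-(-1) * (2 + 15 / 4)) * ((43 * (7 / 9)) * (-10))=-1923.06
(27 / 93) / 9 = 1 / 31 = 0.03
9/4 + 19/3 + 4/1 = 151/12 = 12.58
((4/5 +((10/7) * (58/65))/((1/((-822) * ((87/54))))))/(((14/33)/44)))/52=-139346504/41405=-3365.45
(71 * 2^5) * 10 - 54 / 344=3907813 / 172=22719.84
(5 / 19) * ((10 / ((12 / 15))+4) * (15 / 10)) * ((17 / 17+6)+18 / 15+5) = 3267 / 38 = 85.97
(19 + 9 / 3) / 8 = 11 / 4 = 2.75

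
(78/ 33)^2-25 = -2349/ 121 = -19.41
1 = 1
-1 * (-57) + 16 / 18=521 / 9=57.89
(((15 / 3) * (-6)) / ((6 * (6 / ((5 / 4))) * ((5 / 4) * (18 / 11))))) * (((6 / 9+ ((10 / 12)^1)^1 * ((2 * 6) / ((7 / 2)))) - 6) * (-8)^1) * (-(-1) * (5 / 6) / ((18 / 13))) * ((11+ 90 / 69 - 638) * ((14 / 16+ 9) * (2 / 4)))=1956922825 / 104328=18757.41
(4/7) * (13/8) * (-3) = -39/14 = -2.79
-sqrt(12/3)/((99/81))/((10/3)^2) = -81/550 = -0.15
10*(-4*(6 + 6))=-480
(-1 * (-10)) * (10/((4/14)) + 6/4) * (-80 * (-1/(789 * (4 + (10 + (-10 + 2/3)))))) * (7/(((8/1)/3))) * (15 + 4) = 104025/263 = 395.53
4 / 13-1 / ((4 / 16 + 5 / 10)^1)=-40 / 39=-1.03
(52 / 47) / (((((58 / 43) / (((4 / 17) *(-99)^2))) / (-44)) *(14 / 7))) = -964261584 / 23171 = -41615.02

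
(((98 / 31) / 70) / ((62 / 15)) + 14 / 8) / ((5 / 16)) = 27076 / 4805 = 5.63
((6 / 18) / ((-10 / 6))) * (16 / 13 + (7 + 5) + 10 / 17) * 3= -9162 / 1105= -8.29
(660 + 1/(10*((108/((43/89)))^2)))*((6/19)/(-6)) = -609777592249/17554203360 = -34.74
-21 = -21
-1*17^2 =-289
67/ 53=1.26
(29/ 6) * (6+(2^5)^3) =475223/ 3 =158407.67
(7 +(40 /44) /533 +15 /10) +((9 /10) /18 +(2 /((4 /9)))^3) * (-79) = -1687212699 /234520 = -7194.32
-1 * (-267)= 267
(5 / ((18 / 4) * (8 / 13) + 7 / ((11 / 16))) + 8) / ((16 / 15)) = 232965 / 29632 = 7.86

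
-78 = -78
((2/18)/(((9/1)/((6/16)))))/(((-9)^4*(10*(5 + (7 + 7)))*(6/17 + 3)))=17/15348016080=0.00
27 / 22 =1.23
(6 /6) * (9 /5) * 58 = 522 /5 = 104.40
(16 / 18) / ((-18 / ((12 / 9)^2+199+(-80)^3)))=25274.04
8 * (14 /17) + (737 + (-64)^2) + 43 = 83004 /17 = 4882.59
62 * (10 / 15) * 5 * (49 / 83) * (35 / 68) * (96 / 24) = 1063300 / 4233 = 251.19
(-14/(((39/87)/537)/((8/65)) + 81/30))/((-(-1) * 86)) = -4360440/72502687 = -0.06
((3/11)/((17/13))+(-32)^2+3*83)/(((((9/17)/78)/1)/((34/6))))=105235780/99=1062987.68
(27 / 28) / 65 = 27 / 1820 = 0.01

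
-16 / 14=-1.14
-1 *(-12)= 12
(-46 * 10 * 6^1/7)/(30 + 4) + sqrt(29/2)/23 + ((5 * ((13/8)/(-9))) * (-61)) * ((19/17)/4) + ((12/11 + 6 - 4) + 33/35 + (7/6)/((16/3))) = sqrt(58)/46 + 7580299/942480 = 8.21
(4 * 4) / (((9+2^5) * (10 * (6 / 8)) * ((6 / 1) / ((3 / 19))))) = 16 / 11685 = 0.00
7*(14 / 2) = 49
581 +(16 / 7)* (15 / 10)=4091 / 7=584.43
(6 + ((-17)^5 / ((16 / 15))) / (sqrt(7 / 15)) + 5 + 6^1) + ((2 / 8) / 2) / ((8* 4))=4353 / 256-21297855* sqrt(105) / 112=-1948537.21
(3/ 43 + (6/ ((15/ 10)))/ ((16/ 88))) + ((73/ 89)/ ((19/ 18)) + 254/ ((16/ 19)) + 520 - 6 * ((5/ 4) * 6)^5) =-164666837851/ 1163408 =-141538.34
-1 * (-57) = 57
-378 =-378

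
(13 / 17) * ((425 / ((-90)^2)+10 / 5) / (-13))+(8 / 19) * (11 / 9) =41221 / 104652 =0.39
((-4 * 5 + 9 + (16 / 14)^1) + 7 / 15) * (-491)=484126 / 105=4610.72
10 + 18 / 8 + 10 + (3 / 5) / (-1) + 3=493 / 20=24.65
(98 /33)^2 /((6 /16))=76832 /3267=23.52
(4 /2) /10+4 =21 /5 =4.20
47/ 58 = 0.81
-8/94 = -4/47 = -0.09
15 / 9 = 5 / 3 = 1.67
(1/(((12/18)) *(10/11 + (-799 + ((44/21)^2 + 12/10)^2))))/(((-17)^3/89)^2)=-1270899300825/1979883346015577582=-0.00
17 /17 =1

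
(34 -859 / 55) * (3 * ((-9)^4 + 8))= 19923777 / 55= 362250.49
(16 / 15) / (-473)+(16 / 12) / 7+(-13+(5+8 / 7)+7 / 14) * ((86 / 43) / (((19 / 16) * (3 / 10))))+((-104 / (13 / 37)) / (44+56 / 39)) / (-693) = -4945521638 / 139343435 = -35.49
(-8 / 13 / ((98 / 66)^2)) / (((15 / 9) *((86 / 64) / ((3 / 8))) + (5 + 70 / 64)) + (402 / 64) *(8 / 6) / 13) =-2509056 / 114256387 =-0.02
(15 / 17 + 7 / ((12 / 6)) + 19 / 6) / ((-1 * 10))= -77 / 102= -0.75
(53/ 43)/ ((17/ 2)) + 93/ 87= 25735/ 21199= 1.21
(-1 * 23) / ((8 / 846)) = -9729 / 4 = -2432.25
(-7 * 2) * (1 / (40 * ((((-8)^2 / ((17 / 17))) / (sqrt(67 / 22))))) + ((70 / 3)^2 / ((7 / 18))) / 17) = -19600 / 17- 7 * sqrt(1474) / 28160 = -1152.95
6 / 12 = 1 / 2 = 0.50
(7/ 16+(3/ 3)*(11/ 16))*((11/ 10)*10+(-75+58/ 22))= -6075/ 88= -69.03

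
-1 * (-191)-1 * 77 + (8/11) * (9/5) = 6342/55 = 115.31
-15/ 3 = -5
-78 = -78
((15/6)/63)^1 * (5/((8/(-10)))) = -125/504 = -0.25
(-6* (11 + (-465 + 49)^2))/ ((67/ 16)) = -16614432/ 67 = -247976.60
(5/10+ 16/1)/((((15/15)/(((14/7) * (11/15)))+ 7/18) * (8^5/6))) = 9801/3473408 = 0.00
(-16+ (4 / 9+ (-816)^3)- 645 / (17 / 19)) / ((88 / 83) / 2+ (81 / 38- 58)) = 262194866683702 / 26704161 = 9818502.32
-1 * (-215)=215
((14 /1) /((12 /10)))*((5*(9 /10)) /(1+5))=35 /4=8.75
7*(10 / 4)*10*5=875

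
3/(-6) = -1/2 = -0.50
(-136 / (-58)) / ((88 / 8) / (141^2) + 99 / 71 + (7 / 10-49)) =-959854680 / 19200584857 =-0.05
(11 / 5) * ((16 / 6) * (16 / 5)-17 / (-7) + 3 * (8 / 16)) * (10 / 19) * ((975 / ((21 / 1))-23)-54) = -6160418 / 13965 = -441.13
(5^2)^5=9765625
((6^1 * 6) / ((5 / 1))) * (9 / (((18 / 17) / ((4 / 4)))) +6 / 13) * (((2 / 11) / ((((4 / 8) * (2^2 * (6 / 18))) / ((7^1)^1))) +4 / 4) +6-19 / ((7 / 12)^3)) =-1373694372 / 245245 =-5601.31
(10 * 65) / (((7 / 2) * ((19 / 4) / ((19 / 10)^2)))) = 988 / 7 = 141.14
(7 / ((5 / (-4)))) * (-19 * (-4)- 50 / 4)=-1778 / 5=-355.60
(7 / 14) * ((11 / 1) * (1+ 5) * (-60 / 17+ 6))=1386 / 17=81.53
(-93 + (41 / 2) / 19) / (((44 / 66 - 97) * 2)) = 10479 / 21964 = 0.48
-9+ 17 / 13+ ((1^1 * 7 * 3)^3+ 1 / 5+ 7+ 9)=602518 / 65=9269.51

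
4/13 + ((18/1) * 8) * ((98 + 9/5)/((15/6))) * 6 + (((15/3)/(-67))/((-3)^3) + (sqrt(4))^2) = 20280584849/587925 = 34495.19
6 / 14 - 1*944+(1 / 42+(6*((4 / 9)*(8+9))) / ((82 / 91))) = -512719 / 574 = -893.24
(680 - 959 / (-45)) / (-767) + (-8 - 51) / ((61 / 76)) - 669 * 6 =-8607826169 / 2105415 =-4088.42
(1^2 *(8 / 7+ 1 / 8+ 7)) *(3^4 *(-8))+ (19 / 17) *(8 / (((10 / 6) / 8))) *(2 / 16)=-3184563 / 595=-5352.21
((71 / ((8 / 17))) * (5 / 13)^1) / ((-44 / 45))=-271575 / 4576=-59.35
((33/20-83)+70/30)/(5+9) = -4741/840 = -5.64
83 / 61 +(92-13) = 4902 / 61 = 80.36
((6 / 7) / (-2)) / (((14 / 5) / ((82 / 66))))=-205 / 1078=-0.19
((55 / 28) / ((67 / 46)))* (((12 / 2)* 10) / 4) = 18975 / 938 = 20.23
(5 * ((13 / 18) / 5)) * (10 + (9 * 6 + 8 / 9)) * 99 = 41756 / 9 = 4639.56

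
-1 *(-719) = 719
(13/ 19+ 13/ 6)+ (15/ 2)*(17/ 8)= 17135/ 912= 18.79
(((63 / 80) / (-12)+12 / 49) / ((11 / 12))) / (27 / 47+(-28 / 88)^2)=4359861 / 15063580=0.29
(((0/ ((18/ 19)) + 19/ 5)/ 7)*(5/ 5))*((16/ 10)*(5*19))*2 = 5776/ 35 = 165.03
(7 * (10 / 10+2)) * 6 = 126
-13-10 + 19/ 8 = -165/ 8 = -20.62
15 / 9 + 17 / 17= 8 / 3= 2.67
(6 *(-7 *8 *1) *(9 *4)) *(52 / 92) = -157248 / 23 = -6836.87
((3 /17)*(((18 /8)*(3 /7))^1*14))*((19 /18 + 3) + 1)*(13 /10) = 10647 /680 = 15.66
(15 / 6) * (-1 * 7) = -35 / 2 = -17.50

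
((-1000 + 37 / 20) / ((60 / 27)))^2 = 32280230889 / 160000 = 201751.44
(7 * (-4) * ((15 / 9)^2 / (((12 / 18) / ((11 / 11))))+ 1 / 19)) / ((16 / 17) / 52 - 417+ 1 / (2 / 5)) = 2976428 / 10442457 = 0.29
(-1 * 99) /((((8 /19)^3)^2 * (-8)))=4657542219 /2097152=2220.89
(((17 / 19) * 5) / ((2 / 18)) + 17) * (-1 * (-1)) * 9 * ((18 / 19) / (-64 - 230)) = -29376 / 17689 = -1.66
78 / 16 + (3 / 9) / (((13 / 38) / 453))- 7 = 45683 / 104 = 439.26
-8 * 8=-64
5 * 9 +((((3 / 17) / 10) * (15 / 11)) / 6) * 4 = 8418 / 187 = 45.02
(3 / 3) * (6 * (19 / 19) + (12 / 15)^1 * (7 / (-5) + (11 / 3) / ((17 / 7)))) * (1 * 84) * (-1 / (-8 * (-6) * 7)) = -3881 / 2550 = -1.52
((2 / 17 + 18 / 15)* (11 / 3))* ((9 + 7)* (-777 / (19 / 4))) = -20421632 / 1615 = -12644.97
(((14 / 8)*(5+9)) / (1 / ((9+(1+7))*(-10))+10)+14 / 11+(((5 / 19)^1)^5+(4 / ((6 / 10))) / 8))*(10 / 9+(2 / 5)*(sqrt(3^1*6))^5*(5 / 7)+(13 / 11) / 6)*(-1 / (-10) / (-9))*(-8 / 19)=327832691798941 / 11751048881670285+182269913587056*sqrt(2) / 30773416450315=8.40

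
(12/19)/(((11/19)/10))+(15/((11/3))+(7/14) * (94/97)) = 1502/97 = 15.48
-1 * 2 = -2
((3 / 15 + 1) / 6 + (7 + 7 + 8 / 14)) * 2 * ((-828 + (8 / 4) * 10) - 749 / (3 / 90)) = -24069452 / 35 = -687698.63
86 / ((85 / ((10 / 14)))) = 86 / 119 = 0.72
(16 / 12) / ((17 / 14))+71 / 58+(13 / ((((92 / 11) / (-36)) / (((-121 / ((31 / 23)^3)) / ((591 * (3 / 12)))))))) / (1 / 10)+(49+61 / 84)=58136538723409 / 243039863724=239.21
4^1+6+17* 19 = 333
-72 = -72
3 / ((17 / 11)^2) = 363 / 289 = 1.26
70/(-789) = -70/789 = -0.09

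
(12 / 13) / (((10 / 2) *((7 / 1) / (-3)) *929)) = -36 / 422695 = -0.00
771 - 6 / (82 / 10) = 31581 / 41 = 770.27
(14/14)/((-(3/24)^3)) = -512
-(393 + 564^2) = -318489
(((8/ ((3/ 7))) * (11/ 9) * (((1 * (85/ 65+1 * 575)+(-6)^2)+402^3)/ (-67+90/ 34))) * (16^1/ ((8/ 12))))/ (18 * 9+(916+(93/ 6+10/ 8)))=-141506119344128/ 280251621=-504925.25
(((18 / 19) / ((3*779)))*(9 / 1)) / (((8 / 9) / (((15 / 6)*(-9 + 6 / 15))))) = -10449 / 118408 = -0.09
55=55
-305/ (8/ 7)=-266.88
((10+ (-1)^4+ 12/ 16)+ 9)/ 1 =83/ 4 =20.75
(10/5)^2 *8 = 32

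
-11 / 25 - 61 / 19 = -1734 / 475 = -3.65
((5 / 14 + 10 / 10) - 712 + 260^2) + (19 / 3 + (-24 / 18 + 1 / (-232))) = 108636429 / 1624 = 66894.35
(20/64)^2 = 25/256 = 0.10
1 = 1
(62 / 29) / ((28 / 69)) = 5.27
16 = 16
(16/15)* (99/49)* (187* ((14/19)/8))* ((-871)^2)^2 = 14206534743290604/665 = 21363210140286.62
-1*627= -627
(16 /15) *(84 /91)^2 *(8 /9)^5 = 8388608 /16632135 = 0.50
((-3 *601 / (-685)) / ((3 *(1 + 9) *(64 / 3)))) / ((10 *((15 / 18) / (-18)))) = -48681 / 5480000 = -0.01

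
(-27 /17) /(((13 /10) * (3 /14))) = -1260 /221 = -5.70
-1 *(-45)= 45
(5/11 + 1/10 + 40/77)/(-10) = -827/7700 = -0.11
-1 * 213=-213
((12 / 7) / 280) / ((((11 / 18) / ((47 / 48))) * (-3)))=-141 / 43120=-0.00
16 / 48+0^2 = 1 / 3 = 0.33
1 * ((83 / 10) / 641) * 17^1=0.22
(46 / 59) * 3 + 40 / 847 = 119246 / 49973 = 2.39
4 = 4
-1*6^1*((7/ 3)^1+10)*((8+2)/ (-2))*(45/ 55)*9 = 29970/ 11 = 2724.55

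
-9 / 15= -3 / 5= -0.60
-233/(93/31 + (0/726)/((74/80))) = -77.67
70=70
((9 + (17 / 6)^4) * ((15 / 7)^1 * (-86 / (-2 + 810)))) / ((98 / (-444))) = 757196675 / 9977184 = 75.89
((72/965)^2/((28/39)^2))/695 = 492804/31712867375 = 0.00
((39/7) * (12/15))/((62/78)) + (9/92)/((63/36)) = 5.66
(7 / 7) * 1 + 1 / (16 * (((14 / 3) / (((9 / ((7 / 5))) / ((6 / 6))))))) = 1703 / 1568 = 1.09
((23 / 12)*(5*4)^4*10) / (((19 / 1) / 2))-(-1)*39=18402223 / 57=322846.02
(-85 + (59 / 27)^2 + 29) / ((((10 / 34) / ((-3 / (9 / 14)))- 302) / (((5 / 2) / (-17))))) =-1307005 / 52408539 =-0.02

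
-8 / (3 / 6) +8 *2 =0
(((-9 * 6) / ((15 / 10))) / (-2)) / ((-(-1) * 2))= 9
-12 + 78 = 66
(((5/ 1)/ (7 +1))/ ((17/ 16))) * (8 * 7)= 560/ 17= 32.94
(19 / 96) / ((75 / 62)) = 589 / 3600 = 0.16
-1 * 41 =-41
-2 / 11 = -0.18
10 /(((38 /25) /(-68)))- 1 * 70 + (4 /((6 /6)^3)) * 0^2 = -517.37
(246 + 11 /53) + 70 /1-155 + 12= 9180 /53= 173.21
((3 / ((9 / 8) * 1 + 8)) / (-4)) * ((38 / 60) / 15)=-0.00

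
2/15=0.13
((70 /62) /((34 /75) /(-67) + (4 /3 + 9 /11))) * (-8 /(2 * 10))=-257950 /1225027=-0.21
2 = 2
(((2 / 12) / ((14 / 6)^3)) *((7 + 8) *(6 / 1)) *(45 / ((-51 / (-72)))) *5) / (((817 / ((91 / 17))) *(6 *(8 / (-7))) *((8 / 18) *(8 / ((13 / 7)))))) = -0.19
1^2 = 1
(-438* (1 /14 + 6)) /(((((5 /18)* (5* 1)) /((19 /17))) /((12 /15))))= -299592 /175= -1711.95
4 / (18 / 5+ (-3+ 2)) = 20 / 13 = 1.54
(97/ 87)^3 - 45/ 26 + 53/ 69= 166700227/ 393784794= 0.42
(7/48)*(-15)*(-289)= 10115/16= 632.19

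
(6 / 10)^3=27 / 125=0.22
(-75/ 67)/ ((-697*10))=15/ 93398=0.00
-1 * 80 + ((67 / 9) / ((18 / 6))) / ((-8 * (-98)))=-1693373 / 21168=-80.00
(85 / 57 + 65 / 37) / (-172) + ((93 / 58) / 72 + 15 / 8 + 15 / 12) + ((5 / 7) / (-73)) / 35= 470829368705 / 150515753136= 3.13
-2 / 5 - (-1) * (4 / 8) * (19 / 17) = 27 / 170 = 0.16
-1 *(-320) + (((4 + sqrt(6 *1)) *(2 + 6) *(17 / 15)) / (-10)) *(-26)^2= -159872 / 75-45968 *sqrt(6) / 75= -3632.94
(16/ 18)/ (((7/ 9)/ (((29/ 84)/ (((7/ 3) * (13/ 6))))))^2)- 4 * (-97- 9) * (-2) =-16860377246/ 19882681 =-847.99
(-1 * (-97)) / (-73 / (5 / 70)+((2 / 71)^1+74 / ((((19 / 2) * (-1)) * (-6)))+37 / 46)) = -0.10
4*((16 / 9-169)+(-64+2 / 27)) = -24964 / 27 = -924.59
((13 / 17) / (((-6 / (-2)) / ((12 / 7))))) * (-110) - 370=-49750 / 119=-418.07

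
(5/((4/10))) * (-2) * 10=-250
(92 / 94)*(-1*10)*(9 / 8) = -1035 / 94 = -11.01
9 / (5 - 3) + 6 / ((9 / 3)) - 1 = 11 / 2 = 5.50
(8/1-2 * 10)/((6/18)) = -36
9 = 9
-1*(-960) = 960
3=3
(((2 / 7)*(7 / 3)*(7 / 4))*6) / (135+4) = 7 / 139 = 0.05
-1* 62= -62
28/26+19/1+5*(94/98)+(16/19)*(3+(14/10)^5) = 63557076/1990625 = 31.93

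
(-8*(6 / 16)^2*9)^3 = -531441 / 512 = -1037.97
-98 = -98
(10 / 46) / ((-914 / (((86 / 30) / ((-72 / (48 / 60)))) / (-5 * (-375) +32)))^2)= 1849 / 25469425341771534000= 0.00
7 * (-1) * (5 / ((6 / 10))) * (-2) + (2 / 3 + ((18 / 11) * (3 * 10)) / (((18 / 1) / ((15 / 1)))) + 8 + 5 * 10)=7136 / 33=216.24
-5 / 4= -1.25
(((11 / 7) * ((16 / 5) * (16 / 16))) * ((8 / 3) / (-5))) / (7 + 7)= -704 / 3675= -0.19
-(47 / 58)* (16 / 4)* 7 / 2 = -329 / 29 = -11.34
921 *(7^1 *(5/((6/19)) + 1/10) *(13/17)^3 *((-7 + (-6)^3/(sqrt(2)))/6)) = -20311260606 *sqrt(2)/24565 - 7898823569/147390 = -1222915.97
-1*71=-71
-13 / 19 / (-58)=13 / 1102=0.01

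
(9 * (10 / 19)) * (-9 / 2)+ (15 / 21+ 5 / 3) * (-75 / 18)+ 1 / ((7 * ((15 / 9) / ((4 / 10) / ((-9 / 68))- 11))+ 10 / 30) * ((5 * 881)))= -155481850721 / 4977509040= -31.24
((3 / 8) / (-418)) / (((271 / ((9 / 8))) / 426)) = -5751 / 3624896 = -0.00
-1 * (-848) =848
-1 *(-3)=3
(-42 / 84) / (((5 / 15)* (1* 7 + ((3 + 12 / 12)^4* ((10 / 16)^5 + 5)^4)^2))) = -30423614405477505635920876929024 / 603953544701359480744937525508019509392737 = -0.00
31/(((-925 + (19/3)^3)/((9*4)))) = -7533/4529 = -1.66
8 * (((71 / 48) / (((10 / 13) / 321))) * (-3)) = -296283 / 20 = -14814.15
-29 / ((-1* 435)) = 1 / 15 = 0.07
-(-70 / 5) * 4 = 56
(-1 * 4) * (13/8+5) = -53/2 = -26.50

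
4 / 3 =1.33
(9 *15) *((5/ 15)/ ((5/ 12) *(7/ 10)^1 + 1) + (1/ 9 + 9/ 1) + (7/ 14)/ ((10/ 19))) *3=518229/ 124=4179.27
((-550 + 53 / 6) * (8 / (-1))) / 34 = 382 / 3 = 127.33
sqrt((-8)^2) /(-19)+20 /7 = 324 /133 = 2.44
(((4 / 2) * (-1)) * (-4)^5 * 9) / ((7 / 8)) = 147456 / 7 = 21065.14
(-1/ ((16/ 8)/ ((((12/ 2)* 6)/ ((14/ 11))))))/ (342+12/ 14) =-33/ 800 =-0.04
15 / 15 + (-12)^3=-1727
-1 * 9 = -9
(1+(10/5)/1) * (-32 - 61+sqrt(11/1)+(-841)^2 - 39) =3 * sqrt(11)+2121447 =2121456.95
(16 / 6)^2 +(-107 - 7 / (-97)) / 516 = 259165 / 37539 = 6.90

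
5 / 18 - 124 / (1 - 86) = 2657 / 1530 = 1.74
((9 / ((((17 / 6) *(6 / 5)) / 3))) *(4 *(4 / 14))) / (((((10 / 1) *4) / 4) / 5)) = 540 / 119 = 4.54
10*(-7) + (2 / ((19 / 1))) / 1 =-1328 / 19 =-69.89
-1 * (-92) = 92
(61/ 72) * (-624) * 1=-1586/ 3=-528.67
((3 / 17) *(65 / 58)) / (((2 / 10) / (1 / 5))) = 195 / 986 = 0.20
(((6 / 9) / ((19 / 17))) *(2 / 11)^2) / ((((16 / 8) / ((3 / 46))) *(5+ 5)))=0.00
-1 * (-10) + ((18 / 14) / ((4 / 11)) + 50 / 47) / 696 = 10.01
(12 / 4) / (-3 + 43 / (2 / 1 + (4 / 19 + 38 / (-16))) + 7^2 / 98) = -50 / 4399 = -0.01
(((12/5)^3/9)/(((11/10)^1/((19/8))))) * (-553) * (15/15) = -504336/275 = -1833.95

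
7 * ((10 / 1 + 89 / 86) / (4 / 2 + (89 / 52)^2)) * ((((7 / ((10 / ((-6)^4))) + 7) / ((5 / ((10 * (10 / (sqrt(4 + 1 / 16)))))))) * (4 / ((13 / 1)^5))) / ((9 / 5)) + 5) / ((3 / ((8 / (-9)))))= -359253440 / 15474969-9567358976 * sqrt(65) / 305986562037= -23.47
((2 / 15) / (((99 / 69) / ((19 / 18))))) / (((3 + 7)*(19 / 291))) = 2231 / 14850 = 0.15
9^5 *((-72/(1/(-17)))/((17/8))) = 34012224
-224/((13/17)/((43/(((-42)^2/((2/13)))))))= -11696/10647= -1.10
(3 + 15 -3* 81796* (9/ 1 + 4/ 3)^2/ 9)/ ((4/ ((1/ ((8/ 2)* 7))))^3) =-2.07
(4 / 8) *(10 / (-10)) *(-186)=93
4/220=0.02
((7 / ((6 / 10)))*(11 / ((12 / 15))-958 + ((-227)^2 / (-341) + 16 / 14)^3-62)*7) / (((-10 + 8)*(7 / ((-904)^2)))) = 93748539166120696327000 / 5828817687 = 16083628653407.34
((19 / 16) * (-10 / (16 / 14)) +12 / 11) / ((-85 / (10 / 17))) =0.06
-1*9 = -9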